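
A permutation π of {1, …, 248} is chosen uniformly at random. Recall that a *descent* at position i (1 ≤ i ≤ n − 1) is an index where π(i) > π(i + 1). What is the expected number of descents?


Write X = Σ X_I over i = 1, …, 247, with X_I the indicator of one descent.
There are 247 indicators.
For each fixed i, the pair (π(i), π(i+1)) is a uniformly random ordered pair of distinct values from {1, …, 248}; by symmetry P[π(i) > π(i+1)] = 1/2.
By linearity: E[X] = 247 · (1/2) = (248 − 1) · (1/2) = 247/2 ≈ 123.500000.

E[X] = 247/2 = 123.500000.


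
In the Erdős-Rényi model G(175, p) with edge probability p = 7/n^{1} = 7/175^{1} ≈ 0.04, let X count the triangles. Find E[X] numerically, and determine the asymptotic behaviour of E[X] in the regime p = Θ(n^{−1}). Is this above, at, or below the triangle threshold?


Number of potential triangles: C(175, 3) = 877975.
Each occurs with probability p³ ≈ (0.04)³ ≈ 6.400000e-05.
By linearity: E[X] = C(175, 3)·p³ ≈ 877975 · 6.400000e-05 ≈ 56.1904.
Here α = 1, so p = 7/n is exactly at the triangle threshold p ~ 1/n. Asymptotically E[X] → c³/6 = 7³/6 = 343/6 ≈ 57.1667, a bounded constant. In this regime the triangle count is asymptotically Poisson(c³/6).

E[X] ≈ 56.1904; in regime p = Θ(1/n^{1}) E[X] stays bounded (at the triangle threshold p ~ 1/n).


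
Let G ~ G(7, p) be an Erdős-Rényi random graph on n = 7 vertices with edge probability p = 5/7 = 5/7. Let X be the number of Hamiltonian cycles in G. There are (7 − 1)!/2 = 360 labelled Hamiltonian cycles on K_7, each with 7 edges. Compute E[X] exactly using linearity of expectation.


K_7 has (7 − 1)!/2 = 360 labelled Hamiltonian cycles.
For each such Hamiltonian cycle H, let X_H = 1 if all 7 edges of H are present in G. Then P[X_H = 1] = p^{7} = (5/7)^{7} = 78125/823543.
By linearity of expectation: E[X] = Σ_H E[X_H] = 360 · p^{7} = 360 · 78125/823543 = 28125000/823543.
Numerically: E[X] ≈ 34.15.

E[X] = 360 · (5/7)^{7} = 28125000/823543 ≈ 34.15.


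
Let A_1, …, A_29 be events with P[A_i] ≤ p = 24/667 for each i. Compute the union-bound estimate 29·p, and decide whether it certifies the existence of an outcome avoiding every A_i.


Union bound: P[∪_{i=1}^{29} A_i] ≤ Σ_i P[A_i] ≤ 29·p = 29·(24/667) = 24/23.
Numerically: 24/23 ≈ 1.043.
Is 24/23 < 1? NO.
Since the bound 24/23 is ≥ 1, the union bound is uninformative here; it does NOT by itself certify existence.

29·p = 24/23 ≈ 1.043; existence NOT certified by the union bound.


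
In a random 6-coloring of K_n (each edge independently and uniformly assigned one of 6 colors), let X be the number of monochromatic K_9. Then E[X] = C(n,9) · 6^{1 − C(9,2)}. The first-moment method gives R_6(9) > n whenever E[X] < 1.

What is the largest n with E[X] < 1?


We need C(n, 9) · 6^{1 − 36} < 1, i.e. C(n, 9) < 6^{36 − 1} = 1719070799748422591028658176.
Check values of n near the boundary:
  n = 4406: C(4406, 9) = 1710356485221788389505285700; 1710356485221788389505285700 < 1719070799748422591028658176? YES
  n = 4407: C(4407, 9) = 1713856532599459170657070050; 1713856532599459170657070050 < 1719070799748422591028658176? YES
  n = 4408: C(4408, 9) = 1717362945146264156457459600; 1717362945146264156457459600 < 1719070799748422591028658176? YES
  n = 4409: C(4409, 9) = 1720875732988608787686577131; 1720875732988608787686577131 < 1719070799748422591028658176? NO
The largest n with C(n, 9) < 1719070799748422591028658176 is n = 4408 (where E[X] = 35778394690547169926197075/35813974994758803979763712 ≈ 0.999). Hence R_6(9) > 4408, i.e. R_6(9) ≥ 4409.

Largest n = 4408; hence R_6(9) > 4408.


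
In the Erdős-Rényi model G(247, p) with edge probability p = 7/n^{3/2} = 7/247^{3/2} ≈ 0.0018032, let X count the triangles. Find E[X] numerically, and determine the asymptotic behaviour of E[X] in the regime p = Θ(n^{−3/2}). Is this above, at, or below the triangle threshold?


Number of potential triangles: C(247, 3) = 2481115.
Each occurs with probability p³ ≈ (0.0018032)³ ≈ 5.8635122e-09.
By linearity: E[X] = C(247, 3)·p³ ≈ 2481115 · 5.8635122e-09 ≈ 0.01455.
Since α = 3/2 > 1, p = c/n^{3/2} = o(1/n) is below the triangle threshold p ~ 1/n. Asymptotically E[X] ~ (c³/6)·n^{3(1−α)} = (7³/6)·n^{-1.5} → 0, so by Markov's inequality G has no triangles w.h.p.

E[X] ≈ 0.01455; in regime p = Θ(1/n^{3/2}) E[X] tends to 0 (below the triangle threshold p ~ 1/n).


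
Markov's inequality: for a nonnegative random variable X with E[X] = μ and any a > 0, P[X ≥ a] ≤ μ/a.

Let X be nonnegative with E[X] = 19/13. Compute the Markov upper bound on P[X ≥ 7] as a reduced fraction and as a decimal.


μ = E[X] = 19/13, a = 7.
Markov: P[X ≥ 7] ≤ μ/a = (19/13)/7 = 19/91.
Numerically: ≈ 0.20879.
(Since a = 7 > μ = 1.46154, the bound 19/91 is < 1 and informative.)

P[X ≥ 7] ≤ 19/91 ≈ 0.20879.


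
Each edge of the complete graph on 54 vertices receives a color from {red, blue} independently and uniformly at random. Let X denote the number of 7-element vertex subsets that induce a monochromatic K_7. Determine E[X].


Let X = Σ_S X_S over the C(54, 7) = 177100560 subsets S of size 7, where X_S = 1 if the K_7 on S is monochromatic.
For a fixed S, the K_7 on S has C(7, 2) = 21 edges. P[all 21 edges red] = (1/2)^21, and likewise for blue, so P[monochromatic] = 2·(1/2)^21 = 2^{1 − 21} = 1/1048576.
By linearity: E[X] = C(54, 7) · 2^{1 − 21} = 177100560 · 1/1048576 = 11068785/65536.
Numerically: E[X] ≈ 168.8963.

E[X] = C(54,7)·2^(1−C(7,2)) = 11068785/65536 ≈ 168.8963.


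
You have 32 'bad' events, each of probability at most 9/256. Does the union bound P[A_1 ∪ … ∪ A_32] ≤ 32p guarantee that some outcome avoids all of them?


Union bound: P[∪_{i=1}^{32} A_i] ≤ Σ_i P[A_i] ≤ 32·p = 32·(9/256) = 9/8.
Numerically: 9/8 ≈ 1.125.
Is 9/8 < 1? NO.
Since the bound 9/8 is ≥ 1, the union bound is uninformative here; it does NOT by itself certify existence.

32·p = 9/8 ≈ 1.125; existence NOT certified by the union bound.


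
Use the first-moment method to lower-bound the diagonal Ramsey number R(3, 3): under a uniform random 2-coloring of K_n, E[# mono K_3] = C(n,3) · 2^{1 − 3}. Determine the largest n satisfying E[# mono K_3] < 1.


We need C(n, 3) · 2^{1 − 3} < 1, i.e. C(n, 3) < 2^{3 − 1} = 4.
Check values of n near the boundary:
  n = 3: C(3, 3) = 1; 1 < 4? YES
  n = 4: C(4, 3) = 4; 4 < 4? NO
  n = 5: C(5, 3) = 10; 10 < 4? NO
The largest n with C(n, 3) < 4 is n = 3 (where E[X] = 1/4 ≈ 0.25000). Hence R(3, 3) > 3, i.e. R(3, 3) ≥ 4.

Largest n = 3; hence R(3, 3) > 3.


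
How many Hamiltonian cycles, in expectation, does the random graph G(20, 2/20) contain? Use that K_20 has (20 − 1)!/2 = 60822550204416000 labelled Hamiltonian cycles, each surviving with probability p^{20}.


K_20 has (20 − 1)!/2 = 60822550204416000 labelled Hamiltonian cycles.
For each such Hamiltonian cycle H, let X_H = 1 if all 20 edges of H are present in G. Then P[X_H = 1] = p^{20} = (1/10)^{20} = 1/100000000000000000000.
By linearity: E[X] = Σ_H E[X_H] = 60822550204416000 · p^{20} = 60822550204416000 · 1/100000000000000000000 = 14849255421/24414062500000.
Numerically: E[X] ≈ 0.000608226.

E[X] = 60822550204416000 · (1/10)^{20} = 14849255421/24414062500000 ≈ 0.000608226.


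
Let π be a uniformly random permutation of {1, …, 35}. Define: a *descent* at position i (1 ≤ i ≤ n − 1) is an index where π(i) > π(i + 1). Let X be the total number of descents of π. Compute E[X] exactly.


Write X = Σ X_I over i = 1, …, 34, with X_I the indicator of one descent.
There are 34 indicators.
For each fixed i, the pair (π(i), π(i+1)) is a uniformly random ordered pair of distinct values from {1, …, 35}; by symmetry P[π(i) > π(i+1)] = 1/2.
By linearity: E[X] = 34 · (1/2) = (35 − 1) · (1/2) = 17 ≈ 17.000000.

E[X] = 17 = 17.000000.


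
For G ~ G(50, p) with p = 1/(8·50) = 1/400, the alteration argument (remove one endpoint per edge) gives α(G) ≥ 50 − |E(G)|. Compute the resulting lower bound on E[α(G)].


E[|E(G)|] = C(50, 2)·p = 1225 · (1/400) = 49/16.
E[α(G)] ≥ n − E[|E(G)|] = 50 − 49/16 = 751/16.
Numerically: ≈ 46.93750.
(This is only a lower bound; the true E[α(G)] may be larger.)

E[α(G)] ≥ 751/16 ≈ 46.93750.


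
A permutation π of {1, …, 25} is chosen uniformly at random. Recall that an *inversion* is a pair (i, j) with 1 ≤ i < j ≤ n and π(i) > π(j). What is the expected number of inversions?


Write X = Σ X_I over the C(25, 2) = 300 pairs i < j, with X_I the indicator of one inversion.
There are 300 indicators.
For each fixed pair i < j, the values π(i) and π(j) are two distinct elements of {1, …, 25} in uniformly random order; by symmetry P[π(i) > π(j)] = 1/2.
By linearity: E[X] = 300 · (1/2) = C(25, 2) · (1/2) = 300/2 = 150 ≈ 150.000000.

E[X] = 150 = 150.000000.


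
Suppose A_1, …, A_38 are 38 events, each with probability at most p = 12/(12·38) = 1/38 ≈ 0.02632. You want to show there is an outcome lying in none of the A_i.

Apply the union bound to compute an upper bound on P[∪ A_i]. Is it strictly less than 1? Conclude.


Union bound: P[∪_{i=1}^{38} A_i] ≤ Σ_i P[A_i] ≤ 38·p = 38·(1/38) = 1.
Numerically: 1 ≈ 1.00000.
Is 1 < 1? NO.
Since the bound 1 is ≥ 1, the union bound is uninformative here; it does NOT by itself certify existence.

38·p = 1 ≈ 1.00000; existence NOT certified by the union bound.


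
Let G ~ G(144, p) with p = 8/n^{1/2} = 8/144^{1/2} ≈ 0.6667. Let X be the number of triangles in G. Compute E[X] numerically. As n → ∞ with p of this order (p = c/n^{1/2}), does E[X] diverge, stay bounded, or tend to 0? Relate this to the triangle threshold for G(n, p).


Number of potential triangles: C(144, 3) = 487344.
Each occurs with probability p³ ≈ (0.6667)³ ≈ 2.962963e-01.
By linearity: E[X] = C(144, 3)·p³ ≈ 487344 · 2.962963e-01 ≈ 144398.2222.
Since α = 1/2 < 1, p = c/n^{1/2} ≫ 1/n is above the triangle threshold p ~ 1/n. Asymptotically E[X] ~ (c³/6)·n^{3(1−α)} = (8³/6)·n^{1.5} → ∞; triangles are abundant w.h.p.

E[X] ≈ 144398.2222; in regime p = Θ(1/n^{1/2}) E[X] diverges (above the triangle threshold p ~ 1/n).


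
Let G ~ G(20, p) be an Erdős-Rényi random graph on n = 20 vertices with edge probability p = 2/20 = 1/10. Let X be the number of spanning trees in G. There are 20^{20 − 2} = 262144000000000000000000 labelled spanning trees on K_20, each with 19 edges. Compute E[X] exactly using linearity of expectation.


K_20 has 20^{20 − 2} = 262144000000000000000000 labelled spanning trees.
For each such spanning tree H, let X_H = 1 if all 19 edges of H are present in G. Then P[X_H = 1] = p^{19} = (1/10)^{19} = 1/10000000000000000000.
By linearity: E[X] = Σ_H E[X_H] = 262144000000000000000000 · p^{19} = 262144000000000000000000 · 1/10000000000000000000 = 131072/5.
Numerically: E[X] ≈ 2.621e+04.

E[X] = 262144000000000000000000 · (1/10)^{19} = 131072/5 ≈ 2.621e+04.


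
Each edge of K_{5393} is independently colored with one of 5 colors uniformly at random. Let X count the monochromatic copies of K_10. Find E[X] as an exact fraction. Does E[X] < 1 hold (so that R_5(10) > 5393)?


E[X] = C(5393, 10) · 5^{1 − 45} = 5687418968154238267170642278008 · 5^{−44} = 5687418968154238267170642278008/5684341886080801486968994140625.
As a reduced fraction: E[X] = 5687418968154238267170642278008/5684341886080801486968994140625 ≈ 1.0005413.
Is E[X] < 1? NO.
Since E[X] ≥ 1, the first-moment bound is inconclusive at n = 5393; it does NOT by itself certify R_5(10) > 5393.

E[X] = 5687418968154238267170642278008/5684341886080801486968994140625 ≈ 1.0005413; E[X] ≥ 1; first-moment method inconclusive here.


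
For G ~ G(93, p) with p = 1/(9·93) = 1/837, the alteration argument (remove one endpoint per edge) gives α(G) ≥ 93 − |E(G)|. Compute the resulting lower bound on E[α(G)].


E[|E(G)|] = C(93, 2)·p = 4278 · (1/837) = 46/9.
E[α(G)] ≥ n − E[|E(G)|] = 93 − 46/9 = 791/9.
Numerically: ≈ 87.88889.
(This is only a lower bound; the true E[α(G)] may be larger.)

E[α(G)] ≥ 791/9 ≈ 87.88889.


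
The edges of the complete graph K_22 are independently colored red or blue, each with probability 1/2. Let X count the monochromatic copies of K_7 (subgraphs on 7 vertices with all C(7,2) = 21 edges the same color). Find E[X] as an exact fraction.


Let X = Σ_S X_S over the C(22, 7) = 170544 subsets S of size 7, where X_S = 1 if the K_7 on S is monochromatic.
For a fixed S, the K_7 on S has C(7, 2) = 21 edges. P[all 21 edges red] = (1/2)^21, and likewise for blue, so P[monochromatic] = 2·(1/2)^21 = 2^{1 − 21} = 1/1048576.
By linearity: E[X] = C(22, 7) · 2^{1 − 21} = 170544 · 1/1048576 = 10659/65536.
Numerically: E[X] ≈ 0.162643.

E[X] = C(22,7)·2^(1−C(7,2)) = 10659/65536 ≈ 0.162643.


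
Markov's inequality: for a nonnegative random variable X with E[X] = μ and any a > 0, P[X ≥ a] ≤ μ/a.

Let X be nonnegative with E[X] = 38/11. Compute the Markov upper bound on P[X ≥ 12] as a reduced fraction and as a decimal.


μ = E[X] = 38/11, a = 12.
Markov: P[X ≥ 12] ≤ μ/a = (38/11)/12 = 19/66.
Numerically: ≈ 0.2879.
(Since a = 12 > μ = 3.4545, the bound 19/66 is < 1 and informative.)

P[X ≥ 12] ≤ 19/66 ≈ 0.2879.


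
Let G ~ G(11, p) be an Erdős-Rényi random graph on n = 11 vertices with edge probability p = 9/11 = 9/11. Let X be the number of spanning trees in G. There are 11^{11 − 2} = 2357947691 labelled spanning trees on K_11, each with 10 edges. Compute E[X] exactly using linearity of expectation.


K_11 has 11^{11 − 2} = 2357947691 labelled spanning trees.
For each such spanning tree H, let X_H = 1 if all 10 edges of H are present in G. Then P[X_H = 1] = p^{10} = (9/11)^{10} = 3486784401/25937424601.
Summing the indicators: E[X] = Σ_H E[X_H] = 2357947691 · p^{10} = 2357947691 · 3486784401/25937424601 = 3486784401/11.
Numerically: E[X] ≈ 3.17e+08.

E[X] = 2357947691 · (9/11)^{10} = 3486784401/11 ≈ 3.17e+08.


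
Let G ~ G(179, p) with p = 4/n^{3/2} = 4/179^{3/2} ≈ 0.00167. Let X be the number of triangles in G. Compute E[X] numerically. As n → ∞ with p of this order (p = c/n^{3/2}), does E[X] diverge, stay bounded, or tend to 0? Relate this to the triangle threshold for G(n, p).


Number of potential triangles: C(179, 3) = 939929.
Each occurs with probability p³ ≈ (0.00167)³ ≈ 4.659522e-09.
By linearity: E[X] = C(179, 3)·p³ ≈ 939929 · 4.659522e-09 ≈ 0.0044.
Since α = 3/2 > 1, p = c/n^{3/2} = o(1/n) is below the triangle threshold p ~ 1/n. Asymptotically E[X] ~ (c³/6)·n^{3(1−α)} = (4³/6)·n^{-1.5} → 0, so by Markov's inequality G has no triangles w.h.p.

E[X] ≈ 0.0044; in regime p = Θ(1/n^{3/2}) E[X] tends to 0 (below the triangle threshold p ~ 1/n).


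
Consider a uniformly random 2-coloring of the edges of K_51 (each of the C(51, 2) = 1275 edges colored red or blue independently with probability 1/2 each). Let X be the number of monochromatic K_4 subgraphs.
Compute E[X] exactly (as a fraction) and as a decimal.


Let X = Σ_S X_S over the C(51, 4) = 249900 subsets S of size 4, where X_S = 1 if the K_4 on S is monochromatic.
For a fixed S, the K_4 on S has C(4, 2) = 6 edges. P[all 6 edges red] = (1/2)^6, and likewise for blue, so P[monochromatic] = 2·(1/2)^6 = 2^{1 − 6} = 1/32.
By linearity of expectation: E[X] = C(51, 4) · 2^{1 − 6} = 249900 · 1/32 = 62475/8.
Numerically: E[X] ≈ 7809.3750.

E[X] = C(51,4)·2^(1−C(4,2)) = 62475/8 ≈ 7809.3750.


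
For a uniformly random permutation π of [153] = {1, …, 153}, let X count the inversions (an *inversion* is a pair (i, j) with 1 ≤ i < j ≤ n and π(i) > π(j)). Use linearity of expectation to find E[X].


Write X = Σ X_I over the C(153, 2) = 11628 pairs i < j, with X_I the indicator of one inversion.
There are 11628 indicators.
For each fixed pair i < j, the values π(i) and π(j) are two distinct elements of {1, …, 153} in uniformly random order; by symmetry P[π(i) > π(j)] = 1/2.
By linearity: E[X] = 11628 · (1/2) = C(153, 2) · (1/2) = 11628/2 = 5814 ≈ 5814.000.

E[X] = 5814 = 5814.000.


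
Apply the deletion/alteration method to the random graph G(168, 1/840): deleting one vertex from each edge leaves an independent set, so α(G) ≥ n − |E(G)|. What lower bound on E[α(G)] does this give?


E[|E(G)|] = C(168, 2)·p = 14028 · (1/840) = 167/10.
E[α(G)] ≥ n − E[|E(G)|] = 168 − 167/10 = 1513/10.
Numerically: ≈ 151.3000.
(This is only a lower bound; the true E[α(G)] may be larger.)

E[α(G)] ≥ 1513/10 ≈ 151.3000.


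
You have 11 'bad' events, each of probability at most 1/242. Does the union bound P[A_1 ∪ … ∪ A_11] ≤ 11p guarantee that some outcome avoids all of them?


Union bound: P[∪_{i=1}^{11} A_i] ≤ Σ_i P[A_i] ≤ 11·p = 11·(1/242) = 1/22.
Numerically: 1/22 ≈ 0.045.
Is 1/22 < 1? YES.
Since P[∪ A_i] ≤ 1/22 < 1, the complement has P[∩ A_i^c] ≥ 1 − 1/22 = 21/22 > 0, so some outcome avoids every A_i.

11·p = 1/22 ≈ 0.045; existence CERTIFIED by the union bound.


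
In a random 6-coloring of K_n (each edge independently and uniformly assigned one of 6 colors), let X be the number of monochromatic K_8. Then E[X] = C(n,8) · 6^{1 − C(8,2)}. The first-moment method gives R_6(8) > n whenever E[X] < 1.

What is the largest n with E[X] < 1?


We need C(n, 8) · 6^{1 − 28} < 1, i.e. C(n, 8) < 6^{28 − 1} = 1023490369077469249536.
Check values of n near the boundary:
  n = 1591: C(1591, 8) = 1000427749141189953870; 1000427749141189953870 < 1023490369077469249536? YES
  n = 1592: C(1592, 8) = 1005480414540892933435; 1005480414540892933435 < 1023490369077469249536? YES
  n = 1593: C(1593, 8) = 1010555394551193970323; 1010555394551193970323 < 1023490369077469249536? YES
  n = 1594: C(1594, 8) = 1015652773590544255167; 1015652773590544255167 < 1023490369077469249536? YES
  n = 1595: C(1595, 8) = 1020772636343363633895; 1020772636343363633895 < 1023490369077469249536? YES
  n = 1596: C(1596, 8) = 1025915067760710553965; 1025915067760710553965 < 1023490369077469249536? NO
  n = 1597: C(1597, 8) = 1031080153060953275445; 1031080153060953275445 < 1023490369077469249536? NO
  n = 1598: C(1598, 8) = 1036267977730442348529; 1036267977730442348529 < 1023490369077469249536? NO
The largest n with C(n, 8) < 1023490369077469249536 is n = 1595 (where E[X] = 113419181815929292655/113721152119718805504 ≈ 0.997). Hence R_6(8) > 1595, i.e. R_6(8) ≥ 1596.

Largest n = 1595; hence R_6(8) > 1595.


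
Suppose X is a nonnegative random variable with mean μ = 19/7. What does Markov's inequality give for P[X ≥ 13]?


μ = E[X] = 19/7, a = 13.
Markov: P[X ≥ 13] ≤ μ/a = (19/7)/13 = 19/91.
Numerically: ≈ 0.209.
(Since a = 13 > μ = 2.714, the bound 19/91 is < 1 and informative.)

P[X ≥ 13] ≤ 19/91 ≈ 0.209.


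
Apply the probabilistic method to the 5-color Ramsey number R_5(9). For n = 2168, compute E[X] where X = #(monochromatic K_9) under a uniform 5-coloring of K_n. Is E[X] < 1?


E[X] = C(2168, 9) · 5^{1 − 36} = 2867804175977929537095120 · 5^{−35} = 2867804175977929537095120/2910383045673370361328125.
As a reduced fraction: E[X] = 573560835195585907419024/582076609134674072265625 ≈ 0.9854.
Is E[X] < 1? YES.
Since E[X] < 1, there exists a 5-coloring of K_{2168} with no monochromatic K_9; hence R_5(9) > 2168.

E[X] = 573560835195585907419024/582076609134674072265625 ≈ 0.9854; E[X] < 1, so R_5(9) > 2168.


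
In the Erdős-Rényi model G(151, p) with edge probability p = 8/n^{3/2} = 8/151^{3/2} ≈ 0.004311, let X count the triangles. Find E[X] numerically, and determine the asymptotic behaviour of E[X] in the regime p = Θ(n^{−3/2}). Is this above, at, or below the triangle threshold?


Number of potential triangles: C(151, 3) = 562475.
Each occurs with probability p³ ≈ (0.004311)³ ≈ 8.014450e-08.
By linearity: E[X] = C(151, 3)·p³ ≈ 562475 · 8.014450e-08 ≈ 0.0451.
Since α = 3/2 > 1, p = c/n^{3/2} = o(1/n) is below the triangle threshold p ~ 1/n. Asymptotically E[X] ~ (c³/6)·n^{3(1−α)} = (8³/6)·n^{-1.5} → 0, so by Markov's inequality G has no triangles w.h.p.

E[X] ≈ 0.0451; in regime p = Θ(1/n^{3/2}) E[X] tends to 0 (below the triangle threshold p ~ 1/n).


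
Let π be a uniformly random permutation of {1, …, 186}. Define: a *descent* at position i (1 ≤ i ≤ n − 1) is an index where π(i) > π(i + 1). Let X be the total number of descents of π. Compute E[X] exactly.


Write X = Σ X_I over i = 1, …, 185, with X_I the indicator of one descent.
There are 185 indicators.
For each fixed i, the pair (π(i), π(i+1)) is a uniformly random ordered pair of distinct values from {1, …, 186}; by symmetry P[π(i) > π(i+1)] = 1/2.
By linearity: E[X] = 185 · (1/2) = (186 − 1) · (1/2) = 185/2 ≈ 92.500000.

E[X] = 185/2 = 92.500000.


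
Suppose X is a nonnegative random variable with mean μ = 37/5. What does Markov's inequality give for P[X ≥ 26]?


μ = E[X] = 37/5, a = 26.
Markov: P[X ≥ 26] ≤ μ/a = (37/5)/26 = 37/130.
Numerically: ≈ 0.28462.
(Since a = 26 > μ = 7.40000, the bound 37/130 is < 1 and informative.)

P[X ≥ 26] ≤ 37/130 ≈ 0.28462.


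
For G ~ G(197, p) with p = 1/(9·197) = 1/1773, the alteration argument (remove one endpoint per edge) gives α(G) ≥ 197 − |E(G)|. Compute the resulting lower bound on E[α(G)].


E[|E(G)|] = C(197, 2)·p = 19306 · (1/1773) = 98/9.
E[α(G)] ≥ n − E[|E(G)|] = 197 − 98/9 = 1675/9.
Numerically: ≈ 186.111111.
(This is only a lower bound; the true E[α(G)] may be larger.)

E[α(G)] ≥ 1675/9 ≈ 186.111111.


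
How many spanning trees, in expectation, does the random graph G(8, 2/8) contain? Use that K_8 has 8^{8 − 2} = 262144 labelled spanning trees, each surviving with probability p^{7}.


K_8 has 8^{8 − 2} = 262144 labelled spanning trees.
For each such spanning tree H, let X_H = 1 if all 7 edges of H are present in G. Then P[X_H = 1] = p^{7} = (1/4)^{7} = 1/16384.
By linearity of expectation: E[X] = Σ_H E[X_H] = 262144 · p^{7} = 262144 · 1/16384 = 16.
Numerically: E[X] ≈ 16.

E[X] = 262144 · (1/4)^{7} = 16 ≈ 16.


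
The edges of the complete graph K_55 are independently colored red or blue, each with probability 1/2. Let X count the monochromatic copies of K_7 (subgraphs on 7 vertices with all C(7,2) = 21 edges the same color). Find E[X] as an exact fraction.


Let X = Σ_S X_S over the C(55, 7) = 202927725 subsets S of size 7, where X_S = 1 if the K_7 on S is monochromatic.
For a fixed S, the K_7 on S has C(7, 2) = 21 edges. P[all 21 edges red] = (1/2)^21, and likewise for blue, so P[monochromatic] = 2·(1/2)^21 = 2^{1 − 21} = 1/1048576.
Summing: E[X] = C(55, 7) · 2^{1 − 21} = 202927725 · 1/1048576 = 202927725/1048576.
Numerically: E[X] ≈ 193.52696.

E[X] = C(55,7)·2^(1−C(7,2)) = 202927725/1048576 ≈ 193.52696.


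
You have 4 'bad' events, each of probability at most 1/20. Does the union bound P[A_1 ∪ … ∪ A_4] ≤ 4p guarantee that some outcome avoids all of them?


Union bound: P[∪_{i=1}^{4} A_i] ≤ Σ_i P[A_i] ≤ 4·p = 4·(1/20) = 1/5.
Numerically: 1/5 ≈ 0.200.
Is 1/5 < 1? YES.
Since P[∪ A_i] ≤ 1/5 < 1, the complement has P[∩ A_i^c] ≥ 1 − 1/5 = 4/5 > 0, so some outcome avoids every A_i.

4·p = 1/5 ≈ 0.200; existence CERTIFIED by the union bound.


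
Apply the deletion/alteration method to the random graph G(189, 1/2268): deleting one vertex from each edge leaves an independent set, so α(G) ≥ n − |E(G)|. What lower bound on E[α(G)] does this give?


E[|E(G)|] = C(189, 2)·p = 17766 · (1/2268) = 47/6.
E[α(G)] ≥ n − E[|E(G)|] = 189 − 47/6 = 1087/6.
Numerically: ≈ 181.167.
(This is only a lower bound; the true E[α(G)] may be larger.)

E[α(G)] ≥ 1087/6 ≈ 181.167.


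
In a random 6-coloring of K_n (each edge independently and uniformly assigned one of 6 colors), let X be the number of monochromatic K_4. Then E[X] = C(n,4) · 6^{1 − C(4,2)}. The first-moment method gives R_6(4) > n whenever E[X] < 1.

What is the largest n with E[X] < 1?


We need C(n, 4) · 6^{1 − 6} < 1, i.e. C(n, 4) < 6^{6 − 1} = 7776.
Check values of n near the boundary:
  n = 20: C(20, 4) = 4845; 4845 < 7776? YES
  n = 21: C(21, 4) = 5985; 5985 < 7776? YES
  n = 22: C(22, 4) = 7315; 7315 < 7776? YES
  n = 23: C(23, 4) = 8855; 8855 < 7776? NO
  n = 24: C(24, 4) = 10626; 10626 < 7776? NO
  n = 25: C(25, 4) = 12650; 12650 < 7776? NO
The largest n with C(n, 4) < 7776 is n = 22 (where E[X] = 7315/7776 ≈ 0.9407). Hence R_6(4) > 22, i.e. R_6(4) ≥ 23.

Largest n = 22; hence R_6(4) > 22.


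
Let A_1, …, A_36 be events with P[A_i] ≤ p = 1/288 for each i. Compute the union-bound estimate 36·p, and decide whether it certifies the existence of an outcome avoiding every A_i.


Union bound: P[∪_{i=1}^{36} A_i] ≤ Σ_i P[A_i] ≤ 36·p = 36·(1/288) = 1/8.
Numerically: 1/8 ≈ 0.12500.
Is 1/8 < 1? YES.
Since P[∪ A_i] ≤ 1/8 < 1, the complement has P[∩ A_i^c] ≥ 1 − 1/8 = 7/8 > 0, so some outcome avoids every A_i.

36·p = 1/8 ≈ 0.12500; existence CERTIFIED by the union bound.


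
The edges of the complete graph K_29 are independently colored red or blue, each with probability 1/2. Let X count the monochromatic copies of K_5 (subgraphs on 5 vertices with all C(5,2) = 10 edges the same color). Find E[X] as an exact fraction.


Let X = Σ_S X_S over the C(29, 5) = 118755 subsets S of size 5, where X_S = 1 if the K_5 on S is monochromatic.
For a fixed S, the K_5 on S has C(5, 2) = 10 edges. P[all 10 edges red] = (1/2)^10, and likewise for blue, so P[monochromatic] = 2·(1/2)^10 = 2^{1 − 10} = 1/512.
By linearity: E[X] = C(29, 5) · 2^{1 − 10} = 118755 · 1/512 = 118755/512.
Numerically: E[X] ≈ 231.94336.

E[X] = C(29,5)·2^(1−C(5,2)) = 118755/512 ≈ 231.94336.


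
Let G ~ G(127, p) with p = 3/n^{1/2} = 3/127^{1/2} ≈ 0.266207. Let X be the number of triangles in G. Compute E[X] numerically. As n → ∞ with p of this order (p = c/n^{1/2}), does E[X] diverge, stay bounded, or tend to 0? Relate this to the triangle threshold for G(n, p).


Number of potential triangles: C(127, 3) = 333375.
Each occurs with probability p³ ≈ (0.266207)³ ≈ 1.88650596e-02.
By linearity: E[X] = C(127, 3)·p³ ≈ 333375 · 1.88650596e-02 ≈ 6289.139260.
Since α = 1/2 < 1, p = c/n^{1/2} ≫ 1/n is above the triangle threshold p ~ 1/n. Asymptotically E[X] ~ (c³/6)·n^{3(1−α)} = (3³/6)·n^{1.5} → ∞; triangles are abundant w.h.p.

E[X] ≈ 6289.139260; in regime p = Θ(1/n^{1/2}) E[X] diverges (above the triangle threshold p ~ 1/n).


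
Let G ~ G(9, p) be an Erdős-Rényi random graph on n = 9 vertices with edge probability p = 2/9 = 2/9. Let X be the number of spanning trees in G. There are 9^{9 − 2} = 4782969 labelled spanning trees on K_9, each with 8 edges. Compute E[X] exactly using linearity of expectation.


K_9 has 9^{9 − 2} = 4782969 labelled spanning trees.
For each such spanning tree H, let X_H = 1 if all 8 edges of H are present in G. Then P[X_H = 1] = p^{8} = (2/9)^{8} = 256/43046721.
By linearity of expectation: E[X] = Σ_H E[X_H] = 4782969 · p^{8} = 4782969 · 256/43046721 = 256/9.
Numerically: E[X] ≈ 28.4.

E[X] = 4782969 · (2/9)^{8} = 256/9 ≈ 28.4.


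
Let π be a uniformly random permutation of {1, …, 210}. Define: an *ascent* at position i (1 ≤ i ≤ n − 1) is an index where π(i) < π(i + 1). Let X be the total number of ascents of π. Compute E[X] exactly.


Write X = Σ X_I over i = 1, …, 209, with X_I the indicator of one ascent.
There are 209 indicators.
For each fixed i, the pair (π(i), π(i+1)) is a uniformly random ordered pair of distinct values from {1, …, 210}; by symmetry P[π(i) < π(i+1)] = 1/2.
By linearity: E[X] = 209 · (1/2) = (210 − 1) · (1/2) = 209/2 ≈ 104.5000.

E[X] = 209/2 = 104.5000.


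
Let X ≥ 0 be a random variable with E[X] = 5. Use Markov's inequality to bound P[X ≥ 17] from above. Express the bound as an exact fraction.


μ = E[X] = 5, a = 17.
Markov: P[X ≥ 17] ≤ μ/a = (5)/17 = 5/17.
Numerically: ≈ 0.294118.
(Since a = 17 > μ = 5.000000, the bound 5/17 is < 1 and informative.)

P[X ≥ 17] ≤ 5/17 ≈ 0.294118.


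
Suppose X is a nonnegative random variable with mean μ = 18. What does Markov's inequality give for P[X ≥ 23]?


μ = E[X] = 18, a = 23.
Markov: P[X ≥ 23] ≤ μ/a = (18)/23 = 18/23.
Numerically: ≈ 0.78261.
(Since a = 23 > μ = 18.00000, the bound 18/23 is < 1 and informative.)

P[X ≥ 23] ≤ 18/23 ≈ 0.78261.


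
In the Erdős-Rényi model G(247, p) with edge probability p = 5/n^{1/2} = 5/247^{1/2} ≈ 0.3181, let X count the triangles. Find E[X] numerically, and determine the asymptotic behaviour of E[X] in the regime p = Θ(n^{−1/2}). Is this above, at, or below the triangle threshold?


Number of potential triangles: C(247, 3) = 2481115.
Each occurs with probability p³ ≈ (0.3181)³ ≈ 3.220065e-02.
By linearity: E[X] = C(247, 3)·p³ ≈ 2481115 · 3.220065e-02 ≈ 79893.5056.
Since α = 1/2 < 1, p = c/n^{1/2} ≫ 1/n is above the triangle threshold p ~ 1/n. Asymptotically E[X] ~ (c³/6)·n^{3(1−α)} = (5³/6)·n^{1.5} → ∞; triangles are abundant w.h.p.

E[X] ≈ 79893.5056; in regime p = Θ(1/n^{1/2}) E[X] diverges (above the triangle threshold p ~ 1/n).


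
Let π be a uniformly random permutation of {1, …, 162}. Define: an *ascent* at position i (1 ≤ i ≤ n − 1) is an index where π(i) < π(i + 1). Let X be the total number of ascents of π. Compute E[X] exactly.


Write X = Σ X_I over i = 1, …, 161, with X_I the indicator of one ascent.
There are 161 indicators.
For each fixed i, the pair (π(i), π(i+1)) is a uniformly random ordered pair of distinct values from {1, …, 162}; by symmetry P[π(i) < π(i+1)] = 1/2.
By linearity: E[X] = 161 · (1/2) = (162 − 1) · (1/2) = 161/2 ≈ 80.5000.

E[X] = 161/2 = 80.5000.


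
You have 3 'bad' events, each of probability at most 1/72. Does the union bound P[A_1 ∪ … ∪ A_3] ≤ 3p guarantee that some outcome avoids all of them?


Union bound: P[∪_{i=1}^{3} A_i] ≤ Σ_i P[A_i] ≤ 3·p = 3·(1/72) = 1/24.
Numerically: 1/24 ≈ 0.0417.
Is 1/24 < 1? YES.
Since P[∪ A_i] ≤ 1/24 < 1, the complement has P[∩ A_i^c] ≥ 1 − 1/24 = 23/24 > 0, so some outcome avoids every A_i.

3·p = 1/24 ≈ 0.0417; existence CERTIFIED by the union bound.


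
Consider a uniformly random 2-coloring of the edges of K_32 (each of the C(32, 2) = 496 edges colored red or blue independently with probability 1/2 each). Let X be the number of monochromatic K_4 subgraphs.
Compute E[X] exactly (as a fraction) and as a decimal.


Let X = Σ_S X_S over the C(32, 4) = 35960 subsets S of size 4, where X_S = 1 if the K_4 on S is monochromatic.
For a fixed S, the K_4 on S has C(4, 2) = 6 edges. P[all 6 edges red] = (1/2)^6, and likewise for blue, so P[monochromatic] = 2·(1/2)^6 = 2^{1 − 6} = 1/32.
By linearity: E[X] = C(32, 4) · 2^{1 − 6} = 35960 · 1/32 = 4495/4.
Numerically: E[X] ≈ 1123.7500.

E[X] = C(32,4)·2^(1−C(4,2)) = 4495/4 ≈ 1123.7500.


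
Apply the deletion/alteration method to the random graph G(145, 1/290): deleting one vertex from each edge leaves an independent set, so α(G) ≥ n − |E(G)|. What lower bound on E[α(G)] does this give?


E[|E(G)|] = C(145, 2)·p = 10440 · (1/290) = 36.
E[α(G)] ≥ n − E[|E(G)|] = 145 − 36 = 109.
Numerically: ≈ 109.00000.
(This is only a lower bound; the true E[α(G)] may be larger.)

E[α(G)] ≥ 109 ≈ 109.00000.


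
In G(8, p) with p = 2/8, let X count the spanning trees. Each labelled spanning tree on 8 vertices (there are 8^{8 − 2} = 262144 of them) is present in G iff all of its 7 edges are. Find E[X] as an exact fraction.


K_8 has 8^{8 − 2} = 262144 labelled spanning trees.
For each such spanning tree H, let X_H = 1 if all 7 edges of H are present in G. Then P[X_H = 1] = p^{7} = (1/4)^{7} = 1/16384.
Summing the indicators: E[X] = Σ_H E[X_H] = 262144 · p^{7} = 262144 · 1/16384 = 16.
Numerically: E[X] ≈ 16.

E[X] = 262144 · (1/4)^{7} = 16 ≈ 16.


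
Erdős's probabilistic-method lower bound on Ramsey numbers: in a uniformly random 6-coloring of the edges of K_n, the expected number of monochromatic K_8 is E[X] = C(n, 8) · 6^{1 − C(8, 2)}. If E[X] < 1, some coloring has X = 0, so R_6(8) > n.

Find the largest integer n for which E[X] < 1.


We need C(n, 8) · 6^{1 − 28} < 1, i.e. C(n, 8) < 6^{28 − 1} = 1023490369077469249536.
Check values of n near the boundary:
  n = 1593: C(1593, 8) = 1010555394551193970323; 1010555394551193970323 < 1023490369077469249536? YES
  n = 1594: C(1594, 8) = 1015652773590544255167; 1015652773590544255167 < 1023490369077469249536? YES
  n = 1595: C(1595, 8) = 1020772636343363633895; 1020772636343363633895 < 1023490369077469249536? YES
  n = 1596: C(1596, 8) = 1025915067760710553965; 1025915067760710553965 < 1023490369077469249536? NO
  n = 1597: C(1597, 8) = 1031080153060953275445; 1031080153060953275445 < 1023490369077469249536? NO
The largest n with C(n, 8) < 1023490369077469249536 is n = 1595 (where E[X] = 113419181815929292655/113721152119718805504 ≈ 0.9973446). Hence R_6(8) > 1595, i.e. R_6(8) ≥ 1596.

Largest n = 1595; hence R_6(8) > 1595.


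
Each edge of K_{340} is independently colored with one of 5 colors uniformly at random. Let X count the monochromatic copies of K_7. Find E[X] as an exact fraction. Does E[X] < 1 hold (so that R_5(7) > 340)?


E[X] = C(340, 7) · 5^{1 − 21} = 97932136940560 · 5^{−20} = 97932136940560/95367431640625.
As a reduced fraction: E[X] = 19586427388112/19073486328125 ≈ 1.02689.
Is E[X] < 1? NO.
Since E[X] ≥ 1, the first-moment bound is inconclusive at n = 340; it does NOT by itself certify R_5(7) > 340.

E[X] = 19586427388112/19073486328125 ≈ 1.02689; E[X] ≥ 1; first-moment method inconclusive here.


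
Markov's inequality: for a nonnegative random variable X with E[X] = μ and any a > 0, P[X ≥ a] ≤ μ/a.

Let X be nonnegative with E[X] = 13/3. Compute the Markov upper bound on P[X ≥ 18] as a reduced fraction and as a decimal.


μ = E[X] = 13/3, a = 18.
Markov: P[X ≥ 18] ≤ μ/a = (13/3)/18 = 13/54.
Numerically: ≈ 0.241.
(Since a = 18 > μ = 4.333, the bound 13/54 is < 1 and informative.)

P[X ≥ 18] ≤ 13/54 ≈ 0.241.


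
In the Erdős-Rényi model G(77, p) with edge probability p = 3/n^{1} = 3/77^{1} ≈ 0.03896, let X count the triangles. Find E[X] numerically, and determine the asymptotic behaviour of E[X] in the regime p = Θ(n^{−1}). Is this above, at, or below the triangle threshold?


Number of potential triangles: C(77, 3) = 73150.
Each occurs with probability p³ ≈ (0.03896)³ ≈ 5.914140e-05.
By linearity: E[X] = C(77, 3)·p³ ≈ 73150 · 5.914140e-05 ≈ 4.3262.
Here α = 1, so p = 3/n is exactly at the triangle threshold p ~ 1/n. Asymptotically E[X] → c³/6 = 3³/6 = 9/2 ≈ 4.5000, a bounded constant. In this regime the triangle count is asymptotically Poisson(c³/6).

E[X] ≈ 4.3262; in regime p = Θ(1/n^{1}) E[X] stays bounded (at the triangle threshold p ~ 1/n).


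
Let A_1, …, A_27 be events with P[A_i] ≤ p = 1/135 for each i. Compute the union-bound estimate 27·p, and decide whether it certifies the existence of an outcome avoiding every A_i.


Union bound: P[∪_{i=1}^{27} A_i] ≤ Σ_i P[A_i] ≤ 27·p = 27·(1/135) = 1/5.
Numerically: 1/5 ≈ 0.200000.
Is 1/5 < 1? YES.
Since P[∪ A_i] ≤ 1/5 < 1, the complement has P[∩ A_i^c] ≥ 1 − 1/5 = 4/5 > 0, so some outcome avoids every A_i.

27·p = 1/5 ≈ 0.200000; existence CERTIFIED by the union bound.


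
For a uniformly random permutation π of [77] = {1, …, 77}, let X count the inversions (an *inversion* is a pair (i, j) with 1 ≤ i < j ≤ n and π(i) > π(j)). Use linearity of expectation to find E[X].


Write X = Σ X_I over the C(77, 2) = 2926 pairs i < j, with X_I the indicator of one inversion.
There are 2926 indicators.
For each fixed pair i < j, the values π(i) and π(j) are two distinct elements of {1, …, 77} in uniformly random order; by symmetry P[π(i) > π(j)] = 1/2.
By linearity: E[X] = 2926 · (1/2) = C(77, 2) · (1/2) = 2926/2 = 1463 ≈ 1463.000.

E[X] = 1463 = 1463.000.


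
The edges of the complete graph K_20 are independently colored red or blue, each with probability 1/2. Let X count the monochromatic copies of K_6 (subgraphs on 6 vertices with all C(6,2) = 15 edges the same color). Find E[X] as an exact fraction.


Let X = Σ_S X_S over the C(20, 6) = 38760 subsets S of size 6, where X_S = 1 if the K_6 on S is monochromatic.
For a fixed S, the K_6 on S has C(6, 2) = 15 edges. P[all 15 edges red] = (1/2)^15, and likewise for blue, so P[monochromatic] = 2·(1/2)^15 = 2^{1 − 15} = 1/16384.
By linearity of expectation: E[X] = C(20, 6) · 2^{1 − 15} = 38760 · 1/16384 = 4845/2048.
Numerically: E[X] ≈ 2.36572.

E[X] = C(20,6)·2^(1−C(6,2)) = 4845/2048 ≈ 2.36572.


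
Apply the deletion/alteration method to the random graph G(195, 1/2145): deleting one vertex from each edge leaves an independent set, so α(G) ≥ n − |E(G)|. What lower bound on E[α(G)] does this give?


E[|E(G)|] = C(195, 2)·p = 18915 · (1/2145) = 97/11.
E[α(G)] ≥ n − E[|E(G)|] = 195 − 97/11 = 2048/11.
Numerically: ≈ 186.182.
(This is only a lower bound; the true E[α(G)] may be larger.)

E[α(G)] ≥ 2048/11 ≈ 186.182.


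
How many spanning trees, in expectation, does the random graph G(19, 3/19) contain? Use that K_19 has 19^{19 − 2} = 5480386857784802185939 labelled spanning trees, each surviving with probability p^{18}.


K_19 has 19^{19 − 2} = 5480386857784802185939 labelled spanning trees.
For each such spanning tree H, let X_H = 1 if all 18 edges of H are present in G. Then P[X_H = 1] = p^{18} = (3/19)^{18} = 387420489/104127350297911241532841.
Summing the indicators: E[X] = Σ_H E[X_H] = 5480386857784802185939 · p^{18} = 5480386857784802185939 · 387420489/104127350297911241532841 = 387420489/19.
Numerically: E[X] ≈ 2.04e+07.

E[X] = 5480386857784802185939 · (3/19)^{18} = 387420489/19 ≈ 2.04e+07.


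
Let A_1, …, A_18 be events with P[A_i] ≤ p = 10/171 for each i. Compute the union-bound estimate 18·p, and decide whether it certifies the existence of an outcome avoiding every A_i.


Union bound: P[∪_{i=1}^{18} A_i] ≤ Σ_i P[A_i] ≤ 18·p = 18·(10/171) = 20/19.
Numerically: 20/19 ≈ 1.0526.
Is 20/19 < 1? NO.
Since the bound 20/19 is ≥ 1, the union bound is uninformative here; it does NOT by itself certify existence.

18·p = 20/19 ≈ 1.0526; existence NOT certified by the union bound.


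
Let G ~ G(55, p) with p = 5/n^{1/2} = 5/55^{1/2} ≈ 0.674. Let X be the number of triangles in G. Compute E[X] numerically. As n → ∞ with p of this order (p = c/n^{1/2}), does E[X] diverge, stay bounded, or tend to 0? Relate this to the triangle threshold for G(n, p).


Number of potential triangles: C(55, 3) = 26235.
Each occurs with probability p³ ≈ (0.674)³ ≈ 3.06454e-01.
By linearity: E[X] = C(55, 3)·p³ ≈ 26235 · 3.06454e-01 ≈ 8039.833.
Since α = 1/2 < 1, p = c/n^{1/2} ≫ 1/n is above the triangle threshold p ~ 1/n. Asymptotically E[X] ~ (c³/6)·n^{3(1−α)} = (5³/6)·n^{1.5} → ∞; triangles are abundant w.h.p.

E[X] ≈ 8039.833; in regime p = Θ(1/n^{1/2}) E[X] diverges (above the triangle threshold p ~ 1/n).


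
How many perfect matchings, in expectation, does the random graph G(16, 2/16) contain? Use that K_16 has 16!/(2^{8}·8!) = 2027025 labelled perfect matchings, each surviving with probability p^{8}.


K_16 has 16!/(2^{8}·8!) = 2027025 labelled perfect matchings.
For each such perfect matching H, let X_H = 1 if all 8 edges of H are present in G. Then P[X_H = 1] = p^{8} = (1/8)^{8} = 1/16777216.
Summing the indicators: E[X] = Σ_H E[X_H] = 2027025 · p^{8} = 2027025 · 1/16777216 = 2027025/16777216.
Numerically: E[X] ≈ 0.12082.

E[X] = 2027025 · (1/8)^{8} = 2027025/16777216 ≈ 0.12082.


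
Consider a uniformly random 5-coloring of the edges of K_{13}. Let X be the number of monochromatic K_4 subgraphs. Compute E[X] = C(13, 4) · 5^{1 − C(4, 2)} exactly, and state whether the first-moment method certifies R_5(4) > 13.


E[X] = C(13, 4) · 5^{1 − 6} = 715 · 5^{−5} = 715/3125.
As a reduced fraction: E[X] = 143/625 ≈ 0.2288000.
Is E[X] < 1? YES.
Since E[X] < 1, there exists a 5-coloring of K_{13} with no monochromatic K_4; hence R_5(4) > 13.

E[X] = 143/625 ≈ 0.2288000; E[X] < 1, so R_5(4) > 13.
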